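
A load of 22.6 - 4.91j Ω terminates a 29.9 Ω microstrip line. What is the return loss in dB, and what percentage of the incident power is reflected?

RL ≈ 15.6 dB; 2.78% of incident power reflected

Γ = (-7.3 − j4.91)/(52.5 − j4.91), |Γ| = 0.167
RL = −20·log₁₀(0.167) = 15.6 dB
P_refl/P_inc = |Γ|² = 0.0278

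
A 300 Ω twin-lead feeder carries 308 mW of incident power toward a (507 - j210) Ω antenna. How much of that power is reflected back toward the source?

P_reflected ≈ 38.5 mW

|Γ| = |(207 − j210)/(807 − j210)| = 0.354
|Γ|² = 0.125
P_refl = |Γ|²·P_inc = 38.5 mW, P_del = (1 − |Γ|²)·P_inc = 269 mW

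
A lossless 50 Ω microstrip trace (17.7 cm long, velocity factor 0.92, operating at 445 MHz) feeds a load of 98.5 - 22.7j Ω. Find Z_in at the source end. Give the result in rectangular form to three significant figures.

Z_in ≈ 26.3 + j14.3 Ω

λ = v/f = 0.92·c / 445 MHz = 0.62 m
βl = 2π·l/λ = 2π × 0.285 = 103°
tan(βl) = tan(103°) = -4.42
Z_in = Z_0·(Z_L + jZ_0·tanβl)/(Z_0 + jZ_L·tanβl)
     = 50·(98.5 − j244)/(-50.4 − j436)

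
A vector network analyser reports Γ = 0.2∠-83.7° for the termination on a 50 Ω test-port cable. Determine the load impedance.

Z_L ≈ 48.2 − j20 Ω

Z_L = Z_0·(1 + Γ)/(1 − Γ) = 50·(1.02 − j0.199)/(0.978 + j0.199)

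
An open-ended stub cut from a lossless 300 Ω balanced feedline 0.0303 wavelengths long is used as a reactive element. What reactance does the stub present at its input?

X_in ≈ -1560 Ω (capacitive)

βl = 2π × 0.0303 = 10.9°
tan(βl) = 0.193
For an open-ended stub, Z_in = −jZ_0·cot(βl) = −jZ_0/tan(βl)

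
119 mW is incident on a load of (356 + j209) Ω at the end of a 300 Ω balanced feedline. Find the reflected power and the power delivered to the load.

P_reflected ≈ 11.8 mW; P_delivered ≈ 107 mW

|Γ| = |(56 + j209)/(656 + j209)| = 0.314
|Γ|² = 0.0988
P_refl = |Γ|²·P_inc = 11.8 mW, P_del = (1 − |Γ|²)·P_inc = 107 mW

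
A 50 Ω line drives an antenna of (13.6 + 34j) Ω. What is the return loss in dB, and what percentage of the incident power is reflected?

Γ = (-36.4 + j34)/(63.6 + j34), |Γ| = 0.691
RL = −20·log₁₀(0.691) = 3.21 dB
P_refl/P_inc = |Γ|² = 0.477

RL ≈ 3.21 dB; 47.7% of incident power reflected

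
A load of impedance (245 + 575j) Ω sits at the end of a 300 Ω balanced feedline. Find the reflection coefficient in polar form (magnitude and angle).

Γ = (Z_L − Z_0)/(Z_L + Z_0) = (-55 + j575)/(545 + j575)
|Γ| = 578/792 = 0.729

Γ ≈ 0.729 ∠ 48.9°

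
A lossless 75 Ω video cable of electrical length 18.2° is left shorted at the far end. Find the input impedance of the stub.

tan(βl) = 0.329
For a shorted stub, Z_in = jZ_0·tan(βl)

Z_in ≈ +j24.7 Ω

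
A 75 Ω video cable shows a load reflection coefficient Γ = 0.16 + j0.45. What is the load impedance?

Z_L = Z_0·(1 + Γ)/(1 − Γ) = 75·(1.16 + j0.45)/(0.84 − j0.45)

Z_L ≈ 63.8 + j74.3 Ω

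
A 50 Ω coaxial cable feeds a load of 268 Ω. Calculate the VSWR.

For a purely resistive load, VSWR = R_L/Z_0 or Z_0/R_L (whichever > 1) = 268/50

VSWR ≈ 5.36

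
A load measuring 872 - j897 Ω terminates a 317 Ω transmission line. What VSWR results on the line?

VSWR ≈ 5.85

Γ = (Z_L − Z_0)/(Z_L + Z_0) = (555 − j897)/(1189 − j897)
|Γ| = 1050/1490 = 0.708
VSWR = (1 + |Γ|)/(1 − |Γ|) = 1.71/0.292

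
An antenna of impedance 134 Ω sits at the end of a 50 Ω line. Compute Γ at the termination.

Γ = (Z_L − Z_0)/(Z_L + Z_0) = (134 − 50)/(134 + 50) = 84/184

Γ = 0.457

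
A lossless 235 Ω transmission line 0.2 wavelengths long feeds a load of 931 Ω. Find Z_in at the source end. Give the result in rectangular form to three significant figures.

βl = 2π × 0.2 = 72°
tan(βl) = tan(72°) = 3.08
Z_in = Z_0·(Z_L + jZ_0·tanβl)/(Z_0 + jZ_L·tanβl)
     = 235·(931 + j723)/(235 + j2870)

Z_in ≈ 65.1 − j71 Ω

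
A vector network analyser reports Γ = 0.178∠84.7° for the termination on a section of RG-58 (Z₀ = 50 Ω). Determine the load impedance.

Z_L ≈ 48.5 + j17.7 Ω

Z_L = Z_0·(1 + Γ)/(1 − Γ) = 50·(1.02 + j0.177)/(0.984 − j0.177)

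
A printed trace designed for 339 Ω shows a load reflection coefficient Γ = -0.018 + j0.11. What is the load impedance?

Z_L ≈ 319 + j71.1 Ω

Z_L = Z_0·(1 + Γ)/(1 − Γ) = 339·(0.982 + j0.11)/(1.02 − j0.11)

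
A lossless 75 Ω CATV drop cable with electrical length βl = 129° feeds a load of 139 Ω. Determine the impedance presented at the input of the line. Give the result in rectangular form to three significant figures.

Z_in ≈ 56.3 + j36.2 Ω

tan(βl) = tan(129°) = -1.23
Z_in = Z_0·(Z_L + jZ_0·tanβl)/(Z_0 + jZ_L·tanβl)
     = 75·(139 − j92.6)/(75 − j172)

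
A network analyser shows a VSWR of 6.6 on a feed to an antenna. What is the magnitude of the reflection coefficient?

|Γ| ≈ 0.737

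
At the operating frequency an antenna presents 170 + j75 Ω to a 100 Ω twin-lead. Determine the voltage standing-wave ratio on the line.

Γ = (Z_L − Z_0)/(Z_L + Z_0) = (70 + j75)/(270 + j75)
|Γ| = 103/280 = 0.366
VSWR = (1 + |Γ|)/(1 − |Γ|) = 1.37/0.634

VSWR ≈ 2.16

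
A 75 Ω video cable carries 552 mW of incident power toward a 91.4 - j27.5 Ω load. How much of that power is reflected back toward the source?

|Γ| = |(16.4 − j27.5)/(166.4 − j27.5)| = 0.19
|Γ|² = 0.036
P_refl = |Γ|²·P_inc = 19.9 mW, P_del = (1 − |Γ|²)·P_inc = 532 mW

P_reflected ≈ 19.9 mW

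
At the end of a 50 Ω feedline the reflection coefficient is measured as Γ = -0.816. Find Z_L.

Z_L ≈ 5.07 Ω

Z_L = Z_0·(1 + Γ)/(1 − Γ) = 50·(0.184)/(1.82)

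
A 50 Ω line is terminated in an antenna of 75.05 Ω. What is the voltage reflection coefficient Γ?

Γ = 0.2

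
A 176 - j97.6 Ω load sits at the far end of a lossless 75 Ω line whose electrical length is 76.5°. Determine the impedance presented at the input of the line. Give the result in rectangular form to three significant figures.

tan(βl) = tan(76.5°) = 4.17
Z_in = Z_0·(Z_L + jZ_0·tanβl)/(Z_0 + jZ_L·tanβl)
     = 75·(176 + j215)/(482 + j733)

Z_in ≈ 23.6 − j2.5 Ω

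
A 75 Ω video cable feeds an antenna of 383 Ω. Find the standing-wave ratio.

Γ = (383 − 75)/(383 + 75) = 0.672
VSWR = (1 + 0.672)/(1 − 0.672)

VSWR ≈ 5.11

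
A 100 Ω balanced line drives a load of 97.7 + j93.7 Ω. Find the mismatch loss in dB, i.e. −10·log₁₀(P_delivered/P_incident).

Γ = (-2.3 + j93.7)/(197.7 + j93.7), |Γ| = 0.428
|Γ|² = 0.184, so P_del/P_inc = 1 − |Γ|² = 0.816
ML = −10·log₁₀(1 − |Γ|²)

mismatch loss ≈ 0.881 dB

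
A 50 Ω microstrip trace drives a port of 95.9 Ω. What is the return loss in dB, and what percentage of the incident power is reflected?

RL ≈ 10 dB; 9.9% of incident power reflected

Γ = (95.9 − 50)/(95.9 + 50) = 0.315
RL = −20·log₁₀(0.315) = 10 dB
P_refl/P_inc = |Γ|² = 0.099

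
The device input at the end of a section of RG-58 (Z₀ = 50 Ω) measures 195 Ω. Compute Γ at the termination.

Γ = 0.592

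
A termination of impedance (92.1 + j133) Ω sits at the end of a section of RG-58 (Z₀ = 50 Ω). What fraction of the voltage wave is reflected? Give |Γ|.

Γ = (Z_L − Z_0)/(Z_L + Z_0) = (42.1 + j133)/(142.1 + j133)
|Γ| = 140/195

|Γ| ≈ 0.717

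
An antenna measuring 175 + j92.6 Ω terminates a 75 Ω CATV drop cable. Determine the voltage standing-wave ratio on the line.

VSWR ≈ 3.09

Γ = (Z_L − Z_0)/(Z_L + Z_0) = (100 + j92.6)/(250 + j92.6)
|Γ| = 136/267 = 0.511
VSWR = (1 + |Γ|)/(1 − |Γ|) = 1.51/0.489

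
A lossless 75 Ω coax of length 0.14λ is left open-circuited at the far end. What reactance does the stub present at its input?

X_in ≈ -62 Ω (capacitive)

βl = 2π × 0.14 = 50.4°
tan(βl) = 1.21
For an open-circuited stub, Z_in = −jZ_0·cot(βl) = −jZ_0/tan(βl)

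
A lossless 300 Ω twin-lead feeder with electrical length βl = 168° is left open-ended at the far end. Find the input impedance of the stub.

Z_in ≈ +j1410 Ω

tan(βl) = -0.213
For an open-ended stub, Z_in = −jZ_0·cot(βl) = −jZ_0/tan(βl)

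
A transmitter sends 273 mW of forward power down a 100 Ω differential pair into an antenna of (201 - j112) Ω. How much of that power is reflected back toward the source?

P_reflected ≈ 60.2 mW

|Γ| = |(101 − j112)/(301 − j112)| = 0.47
|Γ|² = 0.221
P_refl = |Γ|²·P_inc = 60.2 mW, P_del = (1 − |Γ|²)·P_inc = 213 mW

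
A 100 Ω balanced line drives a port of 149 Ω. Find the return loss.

RL ≈ 14.1 dB

Γ = (149 − 100)/(149 + 100) = 0.197
RL = −20·log₁₀|Γ| = −20·log₁₀(0.197)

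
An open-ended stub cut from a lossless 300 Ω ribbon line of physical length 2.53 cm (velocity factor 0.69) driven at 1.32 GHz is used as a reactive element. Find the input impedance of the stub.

λ = v/f = 0.69·c / 1.32 GHz = 0.157 m
βl = 2π·l/λ = 2π × 0.161 = 58.1°
tan(βl) = 1.61
For an open-ended stub, Z_in = −jZ_0·cot(βl) = −jZ_0/tan(βl)

Z_in ≈ −j187 Ω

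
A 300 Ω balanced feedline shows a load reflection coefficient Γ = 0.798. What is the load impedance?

Z_L ≈ 2670 Ω

Z_L = Z_0·(1 + Γ)/(1 − Γ) = 300·(1.8)/(0.202)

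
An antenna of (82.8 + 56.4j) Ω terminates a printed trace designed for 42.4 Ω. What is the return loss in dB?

RL ≈ 5.93 dB

Γ = (40.4 + j56.4)/(125.2 + j56.4), |Γ| = 0.505
RL = −20·log₁₀|Γ| = −20·log₁₀(0.505)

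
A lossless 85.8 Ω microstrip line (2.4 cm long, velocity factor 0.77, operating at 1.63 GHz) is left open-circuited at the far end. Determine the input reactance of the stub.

X_in ≈ -47.6 Ω (capacitive)

λ = v/f = 0.77·c / 1.63 GHz = 0.142 m
βl = 2π·l/λ = 2π × 0.169 = 61°
tan(βl) = 1.8
For an open-circuited stub, Z_in = −jZ_0·cot(βl) = −jZ_0/tan(βl)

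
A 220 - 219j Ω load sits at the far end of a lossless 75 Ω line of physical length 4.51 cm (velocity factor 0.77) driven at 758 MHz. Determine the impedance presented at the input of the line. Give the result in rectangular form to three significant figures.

Z_in ≈ 15.5 − j36.5 Ω

λ = v/f = 0.77·c / 758 MHz = 0.305 m
βl = 2π·l/λ = 2π × 0.148 = 53.3°
tan(βl) = tan(53.3°) = 1.34
Z_in = Z_0·(Z_L + jZ_0·tanβl)/(Z_0 + jZ_L·tanβl)
     = 75·(220 − j118)/(369 + j295)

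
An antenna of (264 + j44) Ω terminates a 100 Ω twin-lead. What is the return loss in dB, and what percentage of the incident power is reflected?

RL ≈ 6.69 dB; 21.4% of incident power reflected

Γ = (164 + j44)/(364 + j44), |Γ| = 0.463
RL = −20·log₁₀(0.463) = 6.69 dB
P_refl/P_inc = |Γ|² = 0.214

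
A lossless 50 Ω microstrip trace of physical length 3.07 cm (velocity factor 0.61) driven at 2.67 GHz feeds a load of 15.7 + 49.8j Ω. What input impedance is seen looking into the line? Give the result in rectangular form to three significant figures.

λ = v/f = 0.61·c / 2.67 GHz = 0.0685 m
βl = 2π·l/λ = 2π × 0.448 = 161°
tan(βl) = tan(161°) = -0.339
Z_in = Z_0·(Z_L + jZ_0·tanβl)/(Z_0 + jZ_L·tanβl)
     = 50·(15.7 + j32.8)/(66.9 − j5.33)

Z_in ≈ 9.72 + j25.3 Ω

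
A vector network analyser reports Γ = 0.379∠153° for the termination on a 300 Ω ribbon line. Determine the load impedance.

Z_L = Z_0·(1 + Γ)/(1 − Γ) = 300·(0.662 + j0.172)/(1.34 − j0.172)

Z_L ≈ 141 + j56.8 Ω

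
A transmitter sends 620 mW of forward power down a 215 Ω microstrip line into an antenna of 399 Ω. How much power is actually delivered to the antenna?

P_delivered ≈ 564 mW

Γ = (399 − 215)/(399 + 215) = 0.3
|Γ|² = 0.0898
P_refl = |Γ|²·P_inc = 55.7 mW, P_del = (1 − |Γ|²)·P_inc = 564 mW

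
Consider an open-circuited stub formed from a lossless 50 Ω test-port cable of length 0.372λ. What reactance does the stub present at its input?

X_in ≈ 48.1 Ω (inductive)

βl = 2π × 0.372 = 134°
tan(βl) = -1.04
For an open-circuited stub, Z_in = −jZ_0·cot(βl) = −jZ_0/tan(βl)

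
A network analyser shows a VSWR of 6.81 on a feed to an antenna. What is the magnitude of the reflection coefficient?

|Γ| ≈ 0.744

|Γ| = (S − 1)/(S + 1) = (6.81 − 1)/(6.81 + 1) = 5.81/7.81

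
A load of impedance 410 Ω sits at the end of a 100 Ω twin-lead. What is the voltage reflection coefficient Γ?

Γ = 0.608

Γ = (Z_L − Z_0)/(Z_L + Z_0) = (410 − 100)/(410 + 100) = 310/510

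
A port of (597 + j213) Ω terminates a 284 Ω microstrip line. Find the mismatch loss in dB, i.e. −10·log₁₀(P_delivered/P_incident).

Γ = (313 + j213)/(881 + j213), |Γ| = 0.418
|Γ|² = 0.174, so P_del/P_inc = 1 − |Γ|² = 0.826
ML = −10·log₁₀(1 − |Γ|²)

mismatch loss ≈ 0.833 dB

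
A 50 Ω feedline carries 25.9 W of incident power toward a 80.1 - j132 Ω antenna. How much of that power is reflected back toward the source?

|Γ| = |(30.1 − j132)/(130.1 − j132)| = 0.73
|Γ|² = 0.534
P_refl = |Γ|²·P_inc = 13.8 W, P_del = (1 − |Γ|²)·P_inc = 12.1 W

P_reflected ≈ 13.8 W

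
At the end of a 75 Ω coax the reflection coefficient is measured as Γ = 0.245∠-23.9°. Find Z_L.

Z_L = Z_0·(1 + Γ)/(1 − Γ) = 75·(1.22 − j0.0993)/(0.776 + j0.0993)

Z_L ≈ 115 − j24.3 Ω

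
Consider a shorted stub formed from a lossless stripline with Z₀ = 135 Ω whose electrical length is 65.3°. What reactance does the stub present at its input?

tan(βl) = 2.17
For a shorted stub, Z_in = jZ_0·tan(βl)

X_in ≈ 294 Ω (inductive)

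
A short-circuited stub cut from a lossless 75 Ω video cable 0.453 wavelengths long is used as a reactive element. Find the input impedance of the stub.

Z_in ≈ −j22.8 Ω

βl = 2π × 0.453 = 163°
tan(βl) = -0.304
For a short-circuited stub, Z_in = jZ_0·tan(βl)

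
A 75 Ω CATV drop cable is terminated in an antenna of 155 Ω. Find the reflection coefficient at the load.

Γ = 0.348

Γ = (Z_L − Z_0)/(Z_L + Z_0) = (155 − 75)/(155 + 75) = 80/230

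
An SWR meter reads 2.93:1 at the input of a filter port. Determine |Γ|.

|Γ| = (S − 1)/(S + 1) = (2.93 − 1)/(2.93 + 1) = 1.93/3.93

|Γ| ≈ 0.491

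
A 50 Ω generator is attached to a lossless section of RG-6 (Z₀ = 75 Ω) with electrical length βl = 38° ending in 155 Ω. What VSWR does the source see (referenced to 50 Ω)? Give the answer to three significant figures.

tan(βl) = 0.781
Z_in = Z_0·(Z_L + jZ_0·tanβl)/(Z_0 + jZ_L·tanβl) = 69.2 − j53.1 Ω
Γ_s = (Z_in − Z_s)/(Z_in + Z_s) = (19.2 − j53.1)/(119 − j53.1), |Γ_s| = 0.433
VSWR = (1 + |Γ_s|)/(1 − |Γ_s|)

VSWR ≈ 2.53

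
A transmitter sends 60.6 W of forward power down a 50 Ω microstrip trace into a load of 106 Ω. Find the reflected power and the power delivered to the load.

P_reflected ≈ 7.81 W; P_delivered ≈ 52.8 W

Γ = (106 − 50)/(106 + 50) = 0.359
|Γ|² = 0.129
P_refl = |Γ|²·P_inc = 7.81 W, P_del = (1 − |Γ|²)·P_inc = 52.8 W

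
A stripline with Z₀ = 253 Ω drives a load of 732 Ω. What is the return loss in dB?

Γ = (732 − 253)/(732 + 253) = 0.486
RL = −20·log₁₀|Γ| = −20·log₁₀(0.486)

RL ≈ 6.26 dB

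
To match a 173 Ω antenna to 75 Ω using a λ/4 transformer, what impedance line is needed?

Z_qwt ≈ 114 Ω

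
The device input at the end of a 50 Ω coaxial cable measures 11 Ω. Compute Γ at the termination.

Γ = -0.639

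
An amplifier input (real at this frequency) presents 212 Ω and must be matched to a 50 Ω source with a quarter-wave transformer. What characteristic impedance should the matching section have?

Z_qwt = √(Z_0·R_L) = √(50 × 212) = √10600

Z_qwt ≈ 103 Ω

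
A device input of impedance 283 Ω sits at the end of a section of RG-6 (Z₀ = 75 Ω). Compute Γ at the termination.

Γ = (Z_L − Z_0)/(Z_L + Z_0) = (283 − 75)/(283 + 75) = 208/358

Γ = 0.581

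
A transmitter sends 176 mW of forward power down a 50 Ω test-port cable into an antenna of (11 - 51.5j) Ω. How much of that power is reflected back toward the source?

P_reflected ≈ 115 mW

|Γ| = |(-39 − j51.5)/(61 − j51.5)| = 0.809
|Γ|² = 0.655
P_refl = |Γ|²·P_inc = 115 mW, P_del = (1 − |Γ|²)·P_inc = 60.8 mW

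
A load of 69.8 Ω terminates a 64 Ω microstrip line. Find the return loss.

RL ≈ 27.3 dB

Γ = (69.8 − 64)/(69.8 + 64) = 0.0433
RL = −20·log₁₀|Γ| = −20·log₁₀(0.0433)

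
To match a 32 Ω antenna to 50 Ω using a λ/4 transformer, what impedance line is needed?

Z_qwt ≈ 40 Ω

Z_qwt = √(Z_0·R_L) = √(50 × 32) = √1600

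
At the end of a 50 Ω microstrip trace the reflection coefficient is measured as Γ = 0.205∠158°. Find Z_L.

Z_L ≈ 33.7 + j5.4 Ω

Z_L = Z_0·(1 + Γ)/(1 − Γ) = 50·(0.81 + j0.0768)/(1.19 − j0.0768)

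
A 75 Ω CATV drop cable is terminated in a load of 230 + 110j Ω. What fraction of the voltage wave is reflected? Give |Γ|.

Γ = (Z_L − Z_0)/(Z_L + Z_0) = (155 + j110)/(305 + j110)
|Γ| = 190/324

|Γ| ≈ 0.586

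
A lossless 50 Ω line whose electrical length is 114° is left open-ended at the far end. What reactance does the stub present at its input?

tan(βl) = -2.25
For an open-ended stub, Z_in = −jZ_0·cot(βl) = −jZ_0/tan(βl)

X_in ≈ 22.3 Ω (inductive)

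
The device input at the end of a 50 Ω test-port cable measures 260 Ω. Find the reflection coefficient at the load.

Γ = (Z_L − Z_0)/(Z_L + Z_0) = (260 − 50)/(260 + 50) = 210/310

Γ = 0.677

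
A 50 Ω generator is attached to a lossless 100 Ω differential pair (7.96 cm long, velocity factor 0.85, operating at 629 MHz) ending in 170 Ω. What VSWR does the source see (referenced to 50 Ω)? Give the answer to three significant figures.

λ = v/f = 0.85·c / 629 MHz = 0.405 m
βl = 2π·l/λ = 2π × 0.196 = 70.7°
tan(βl) = 2.85
Z_in = Z_0·(Z_L + jZ_0·tanβl)/(Z_0 + jZ_L·tanβl) = 63.4 − j22 Ω
Γ_s = (Z_in − Z_s)/(Z_in + Z_s) = (13.4 − j22)/(113 − j22), |Γ_s| = 0.223
VSWR = (1 + |Γ_s|)/(1 − |Γ_s|)

VSWR ≈ 1.57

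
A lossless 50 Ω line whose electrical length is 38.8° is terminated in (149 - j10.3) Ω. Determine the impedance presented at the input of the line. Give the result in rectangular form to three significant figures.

tan(βl) = tan(38.8°) = 0.804
Z_in = Z_0·(Z_L + jZ_0·tanβl)/(Z_0 + jZ_L·tanβl)
     = 50·(149 + j29.9)/(58.3 + j120)

Z_in ≈ 34.6 − j45.4 Ω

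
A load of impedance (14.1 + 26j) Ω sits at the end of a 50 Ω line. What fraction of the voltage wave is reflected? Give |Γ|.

|Γ| ≈ 0.641

Γ = (Z_L − Z_0)/(Z_L + Z_0) = (-35.9 + j26)/(64.1 + j26)
|Γ| = 44.3/69.2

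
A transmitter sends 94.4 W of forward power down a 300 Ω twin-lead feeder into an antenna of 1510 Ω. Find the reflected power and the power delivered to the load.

Γ = (1510 − 300)/(1510 + 300) = 0.669
|Γ|² = 0.447
P_refl = |Γ|²·P_inc = 42.2 W, P_del = (1 − |Γ|²)·P_inc = 52.2 W

P_reflected ≈ 42.2 W; P_delivered ≈ 52.2 W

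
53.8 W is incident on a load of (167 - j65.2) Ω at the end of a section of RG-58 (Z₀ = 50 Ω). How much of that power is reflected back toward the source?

P_reflected ≈ 18.8 W

|Γ| = |(117 − j65.2)/(217 − j65.2)| = 0.591
|Γ|² = 0.349
P_refl = |Γ|²·P_inc = 18.8 W, P_del = (1 − |Γ|²)·P_inc = 35 W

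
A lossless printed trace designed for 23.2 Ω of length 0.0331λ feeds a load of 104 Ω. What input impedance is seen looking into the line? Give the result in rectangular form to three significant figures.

Z_in ≈ 57.3 − j49.3 Ω

βl = 2π × 0.0331 = 11.9°
tan(βl) = tan(11.9°) = 0.211
Z_in = Z_0·(Z_L + jZ_0·tanβl)/(Z_0 + jZ_L·tanβl)
     = 23.2·(104 + j4.9)/(23.2 + j21.9)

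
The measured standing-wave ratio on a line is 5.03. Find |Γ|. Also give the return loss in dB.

|Γ| ≈ 0.668; return loss ≈ 3.5 dB

|Γ| = (S − 1)/(S + 1) = (5.03 − 1)/(5.03 + 1) = 4.03/6.03
RL = −20·log₁₀|Γ| = −20·log₁₀(0.668)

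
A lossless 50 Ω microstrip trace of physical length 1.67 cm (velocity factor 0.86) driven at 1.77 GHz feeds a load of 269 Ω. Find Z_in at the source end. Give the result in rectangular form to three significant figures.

λ = v/f = 0.86·c / 1.77 GHz = 0.146 m
βl = 2π·l/λ = 2π × 0.115 = 41.2°
tan(βl) = tan(41.2°) = 0.877
Z_in = Z_0·(Z_L + jZ_0·tanβl)/(Z_0 + jZ_L·tanβl)
     = 50·(269 + j43.8)/(50 + j236)

Z_in ≈ 20.5 − j52.7 Ω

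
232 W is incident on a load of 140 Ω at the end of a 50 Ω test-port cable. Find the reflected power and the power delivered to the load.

Γ = (140 − 50)/(140 + 50) = 0.474
|Γ|² = 0.224
P_refl = |Γ|²·P_inc = 52.1 W, P_del = (1 − |Γ|²)·P_inc = 180 W

P_reflected ≈ 52.1 W; P_delivered ≈ 180 W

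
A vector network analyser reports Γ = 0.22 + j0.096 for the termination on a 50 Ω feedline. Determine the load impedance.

Z_L ≈ 76.3 + j15.5 Ω

Z_L = Z_0·(1 + Γ)/(1 − Γ) = 50·(1.22 + j0.096)/(0.78 − j0.096)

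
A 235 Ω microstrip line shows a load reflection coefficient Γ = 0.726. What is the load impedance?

Z_L ≈ 1480 Ω

Z_L = Z_0·(1 + Γ)/(1 − Γ) = 235·(1.73)/(0.274)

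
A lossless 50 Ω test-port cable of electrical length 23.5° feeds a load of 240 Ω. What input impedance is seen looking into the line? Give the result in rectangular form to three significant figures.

tan(βl) = tan(23.5°) = 0.435
Z_in = Z_0·(Z_L + jZ_0·tanβl)/(Z_0 + jZ_L·tanβl)
     = 50·(240 + j21.7)/(50 + j104)

Z_in ≈ 53.3 − j89.5 Ω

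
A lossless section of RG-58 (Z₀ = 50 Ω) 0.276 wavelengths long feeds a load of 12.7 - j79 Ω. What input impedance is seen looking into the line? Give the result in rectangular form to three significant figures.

βl = 2π × 0.276 = 99.4°
tan(βl) = tan(99.4°) = -6.07
Z_in = Z_0·(Z_L + jZ_0·tanβl)/(Z_0 + jZ_L·tanβl)
     = 50·(12.7 − j382)/(-429 − j77)

Z_in ≈ 6.31 + j43.4 Ω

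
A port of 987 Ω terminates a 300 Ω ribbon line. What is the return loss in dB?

RL ≈ 5.45 dB

Γ = (987 − 300)/(987 + 300) = 0.534
RL = −20·log₁₀|Γ| = −20·log₁₀(0.534)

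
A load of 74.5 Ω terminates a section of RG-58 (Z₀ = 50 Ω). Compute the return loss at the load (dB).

Γ = (74.5 − 50)/(74.5 + 50) = 0.197
RL = −20·log₁₀|Γ| = −20·log₁₀(0.197)

RL ≈ 14.1 dB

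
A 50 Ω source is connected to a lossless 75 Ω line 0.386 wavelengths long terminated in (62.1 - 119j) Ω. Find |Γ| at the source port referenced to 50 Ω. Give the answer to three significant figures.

|Γ| ≈ 0.753

βl = 2π × 0.386 = 139°
tan(βl) = -0.871
Z_in = Z_0·(Z_L + jZ_0·tanβl)/(Z_0 + jZ_L·tanβl) = 164 + j173 Ω
Γ_s = (Z_in − Z_s)/(Z_in + Z_s) = (114 + j173)/(214 + j173), |Γ_s| = 0.753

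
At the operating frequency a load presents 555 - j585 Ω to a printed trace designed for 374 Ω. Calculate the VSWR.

VSWR ≈ 3.52

Γ = (Z_L − Z_0)/(Z_L + Z_0) = (181 − j585)/(929 − j585)
|Γ| = 612/1100 = 0.558
VSWR = (1 + |Γ|)/(1 − |Γ|) = 1.56/0.442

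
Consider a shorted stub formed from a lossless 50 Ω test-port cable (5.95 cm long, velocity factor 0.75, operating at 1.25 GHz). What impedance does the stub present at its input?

Z_in ≈ −j90.2 Ω

λ = v/f = 0.75·c / 1.25 GHz = 0.18 m
βl = 2π·l/λ = 2π × 0.331 = 119°
tan(βl) = -1.8
For a shorted stub, Z_in = jZ_0·tan(βl)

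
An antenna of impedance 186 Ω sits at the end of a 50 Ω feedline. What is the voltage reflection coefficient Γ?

Γ = (Z_L − Z_0)/(Z_L + Z_0) = (186 − 50)/(186 + 50) = 136/236

Γ = 0.576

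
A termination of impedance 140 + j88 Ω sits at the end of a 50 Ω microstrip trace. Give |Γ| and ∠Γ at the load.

Γ = (Z_L − Z_0)/(Z_L + Z_0) = (90 + j88)/(190 + j88)
|Γ| = 126/209 = 0.601

Γ ≈ 0.601 ∠ 19.5°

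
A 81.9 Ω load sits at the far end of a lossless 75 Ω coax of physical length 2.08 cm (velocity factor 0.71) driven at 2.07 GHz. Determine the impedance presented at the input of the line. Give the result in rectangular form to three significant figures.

λ = v/f = 0.71·c / 2.07 GHz = 0.103 m
βl = 2π·l/λ = 2π × 0.202 = 72.8°
tan(βl) = tan(72.8°) = 3.22
Z_in = Z_0·(Z_L + jZ_0·tanβl)/(Z_0 + jZ_L·tanβl)
     = 75·(81.9 + j242)/(75 + j264)

Z_in ≈ 69.7 − j3.47 Ω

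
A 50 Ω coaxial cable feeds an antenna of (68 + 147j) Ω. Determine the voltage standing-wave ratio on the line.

Γ = (Z_L − Z_0)/(Z_L + Z_0) = (18 + j147)/(118 + j147)
|Γ| = 148/189 = 0.786
VSWR = (1 + |Γ|)/(1 − |Γ|) = 1.79/0.214

VSWR ≈ 8.33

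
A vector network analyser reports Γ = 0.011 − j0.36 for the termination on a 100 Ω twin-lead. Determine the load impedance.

Z_L = Z_0·(1 + Γ)/(1 − Γ) = 100·(1.01 − j0.36)/(0.989 + j0.36)

Z_L ≈ 78.6 − j65 Ω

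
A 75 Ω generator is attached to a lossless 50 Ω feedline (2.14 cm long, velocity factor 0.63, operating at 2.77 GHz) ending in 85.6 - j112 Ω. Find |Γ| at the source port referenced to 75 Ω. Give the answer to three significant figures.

|Γ| ≈ 0.71

λ = v/f = 0.63·c / 2.77 GHz = 0.0682 m
βl = 2π·l/λ = 2π × 0.314 = 113°
tan(βl) = -2.37
Z_in = Z_0·(Z_L + jZ_0·tanβl)/(Z_0 + jZ_L·tanβl) = 16.2 + j38.3 Ω
Γ_s = (Z_in − Z_s)/(Z_in + Z_s) = (-58.8 + j38.3)/(91.2 + j38.3), |Γ_s| = 0.71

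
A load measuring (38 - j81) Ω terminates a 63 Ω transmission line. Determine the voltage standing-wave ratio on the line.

Γ = (Z_L − Z_0)/(Z_L + Z_0) = (-25 − j81)/(101 − j81)
|Γ| = 84.8/129 = 0.655
VSWR = (1 + |Γ|)/(1 − |Γ|) = 1.65/0.345

VSWR ≈ 4.79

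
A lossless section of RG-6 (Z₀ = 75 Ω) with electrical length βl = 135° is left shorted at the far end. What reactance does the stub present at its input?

X_in ≈ -75 Ω (capacitive)

tan(βl) = -1
For a shorted stub, Z_in = jZ_0·tan(βl)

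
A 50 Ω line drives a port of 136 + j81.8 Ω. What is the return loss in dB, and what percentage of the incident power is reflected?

Γ = (86 + j81.8)/(186 + j81.8), |Γ| = 0.584
RL = −20·log₁₀(0.584) = 4.67 dB
P_refl/P_inc = |Γ|² = 0.341

RL ≈ 4.67 dB; 34.1% of incident power reflected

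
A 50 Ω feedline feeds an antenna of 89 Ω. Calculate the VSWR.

VSWR ≈ 1.78

Γ = (89 − 50)/(89 + 50) = 0.281
VSWR = (1 + 0.281)/(1 − 0.281)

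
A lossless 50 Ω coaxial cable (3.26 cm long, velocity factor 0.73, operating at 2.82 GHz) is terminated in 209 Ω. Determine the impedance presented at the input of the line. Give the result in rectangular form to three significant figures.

λ = v/f = 0.73·c / 2.82 GHz = 0.0777 m
βl = 2π·l/λ = 2π × 0.42 = 151°
tan(βl) = tan(151°) = -0.552
Z_in = Z_0·(Z_L + jZ_0·tanβl)/(Z_0 + jZ_L·tanβl)
     = 50·(209 − j27.6)/(50 − j115)

Z_in ≈ 43.2 + j71.9 Ω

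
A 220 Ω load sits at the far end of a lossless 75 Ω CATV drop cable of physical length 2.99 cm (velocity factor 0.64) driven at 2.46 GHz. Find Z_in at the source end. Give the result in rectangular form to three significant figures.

Z_in ≈ 49.8 + j64.2 Ω

λ = v/f = 0.64·c / 2.46 GHz = 0.078 m
βl = 2π·l/λ = 2π × 0.383 = 138°
tan(βl) = tan(138°) = -0.903
Z_in = Z_0·(Z_L + jZ_0·tanβl)/(Z_0 + jZ_L·tanβl)
     = 75·(220 − j67.7)/(75 − j199)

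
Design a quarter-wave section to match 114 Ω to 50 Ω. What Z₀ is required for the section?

Z_qwt = √(Z_0·R_L) = √(50 × 114) = √5700

Z_qwt ≈ 75.5 Ω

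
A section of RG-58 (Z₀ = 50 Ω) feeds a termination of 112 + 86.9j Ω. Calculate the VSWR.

Γ = (Z_L − Z_0)/(Z_L + Z_0) = (62 + j86.9)/(162 + j86.9)
|Γ| = 107/184 = 0.581
VSWR = (1 + |Γ|)/(1 − |Γ|) = 1.58/0.419

VSWR ≈ 3.77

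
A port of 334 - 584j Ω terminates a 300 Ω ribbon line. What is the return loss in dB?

Γ = (34 − j584)/(634 − j584), |Γ| = 0.679
RL = −20·log₁₀|Γ| = −20·log₁₀(0.679)

RL ≈ 3.37 dB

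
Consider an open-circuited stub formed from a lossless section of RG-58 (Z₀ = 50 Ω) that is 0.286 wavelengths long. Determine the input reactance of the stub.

βl = 2π × 0.286 = 103°
tan(βl) = -4.35
For an open-circuited stub, Z_in = −jZ_0·cot(βl) = −jZ_0/tan(βl)

X_in ≈ 11.5 Ω (inductive)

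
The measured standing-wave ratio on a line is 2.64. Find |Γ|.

|Γ| ≈ 0.451

|Γ| = (S − 1)/(S + 1) = (2.64 − 1)/(2.64 + 1) = 1.64/3.64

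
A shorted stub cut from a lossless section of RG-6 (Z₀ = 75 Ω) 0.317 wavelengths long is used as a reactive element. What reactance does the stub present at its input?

βl = 2π × 0.317 = 114°
tan(βl) = -2.23
For a shorted stub, Z_in = jZ_0·tan(βl)

X_in ≈ -168 Ω (capacitive)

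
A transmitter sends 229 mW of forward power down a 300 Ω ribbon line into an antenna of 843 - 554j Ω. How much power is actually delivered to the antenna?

P_delivered ≈ 144 mW

|Γ| = |(543 − j554)/(1143 − j554)| = 0.611
|Γ|² = 0.373
P_refl = |Γ|²·P_inc = 85.4 mW, P_del = (1 − |Γ|²)·P_inc = 144 mW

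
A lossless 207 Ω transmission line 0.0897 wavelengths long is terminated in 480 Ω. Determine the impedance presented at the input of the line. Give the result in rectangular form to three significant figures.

βl = 2π × 0.0897 = 32.3°
tan(βl) = tan(32.3°) = 0.632
Z_in = Z_0·(Z_L + jZ_0·tanβl)/(Z_0 + jZ_L·tanβl)
     = 207·(480 + j131)/(207 + j303)

Z_in ≈ 213 − j182 Ω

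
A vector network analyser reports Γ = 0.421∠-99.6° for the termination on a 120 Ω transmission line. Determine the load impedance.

Z_L = Z_0·(1 + Γ)/(1 − Γ) = 120·(0.93 − j0.415)/(1.07 + j0.415)

Z_L ≈ 74.9 − j75.6 Ω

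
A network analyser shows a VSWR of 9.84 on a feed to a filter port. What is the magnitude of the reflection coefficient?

|Γ| ≈ 0.815

|Γ| = (S − 1)/(S + 1) = (9.84 − 1)/(9.84 + 1) = 8.84/10.8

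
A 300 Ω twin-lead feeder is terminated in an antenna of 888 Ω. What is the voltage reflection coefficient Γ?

Γ = 0.495

Γ = (Z_L − Z_0)/(Z_L + Z_0) = (888 − 300)/(888 + 300) = 588/1188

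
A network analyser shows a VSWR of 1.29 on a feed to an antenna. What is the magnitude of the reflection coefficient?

|Γ| = (S − 1)/(S + 1) = (1.29 − 1)/(1.29 + 1) = 0.29/2.29

|Γ| ≈ 0.127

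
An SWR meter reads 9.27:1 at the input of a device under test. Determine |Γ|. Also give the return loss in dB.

|Γ| = (S − 1)/(S + 1) = (9.27 − 1)/(9.27 + 1) = 8.27/10.3
RL = −20·log₁₀|Γ| = −20·log₁₀(0.805)

|Γ| ≈ 0.805; return loss ≈ 1.88 dB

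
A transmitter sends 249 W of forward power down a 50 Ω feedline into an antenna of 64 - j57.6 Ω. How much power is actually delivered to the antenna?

|Γ| = |(14 − j57.6)/(114 − j57.6)| = 0.464
|Γ|² = 0.215
P_refl = |Γ|²·P_inc = 53.6 W, P_del = (1 − |Γ|²)·P_inc = 195 W

P_delivered ≈ 195 W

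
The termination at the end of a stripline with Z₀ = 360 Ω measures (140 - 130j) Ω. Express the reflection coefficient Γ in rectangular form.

Γ = (Z_L − Z_0)/(Z_L + Z_0) = (-220 − j130)/(500 − j130)

Γ ≈ -0.349 − j0.351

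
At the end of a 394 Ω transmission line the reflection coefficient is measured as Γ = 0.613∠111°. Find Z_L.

Z_L = Z_0·(1 + Γ)/(1 − Γ) = 394·(0.78 + j0.572)/(1.22 − j0.572)

Z_L ≈ 135 + j248 Ω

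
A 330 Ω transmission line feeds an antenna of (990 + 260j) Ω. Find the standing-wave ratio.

VSWR ≈ 3.23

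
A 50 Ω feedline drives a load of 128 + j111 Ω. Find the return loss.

RL ≈ 3.79 dB

Γ = (78 + j111)/(178 + j111), |Γ| = 0.647
RL = −20·log₁₀|Γ| = −20·log₁₀(0.647)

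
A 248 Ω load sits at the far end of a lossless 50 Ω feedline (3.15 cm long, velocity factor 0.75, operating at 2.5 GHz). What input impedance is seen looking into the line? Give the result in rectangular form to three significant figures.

Z_in ≈ 15.1 + j34.1 Ω

λ = v/f = 0.75·c / 2.5 GHz = 0.09 m
βl = 2π·l/λ = 2π × 0.35 = 126°
tan(βl) = tan(126°) = -1.38
Z_in = Z_0·(Z_L + jZ_0·tanβl)/(Z_0 + jZ_L·tanβl)
     = 50·(248 − j68.8)/(50 − j341)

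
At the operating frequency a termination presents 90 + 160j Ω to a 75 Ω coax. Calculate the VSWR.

VSWR ≈ 5.65

Γ = (Z_L − Z_0)/(Z_L + Z_0) = (15 + j160)/(165 + j160)
|Γ| = 161/230 = 0.699
VSWR = (1 + |Γ|)/(1 − |Γ|) = 1.7/0.301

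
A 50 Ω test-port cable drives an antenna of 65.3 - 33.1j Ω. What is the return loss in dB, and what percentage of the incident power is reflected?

Γ = (15.3 − j33.1)/(115.3 − j33.1), |Γ| = 0.304
RL = −20·log₁₀(0.304) = 10.3 dB
P_refl/P_inc = |Γ|² = 0.0924

RL ≈ 10.3 dB; 9.24% of incident power reflected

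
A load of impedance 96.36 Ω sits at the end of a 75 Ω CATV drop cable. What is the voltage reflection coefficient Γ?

Γ = (Z_L − Z_0)/(Z_L + Z_0) = (96.36 − 75)/(96.36 + 75) = 21.36/171.4

Γ = 0.125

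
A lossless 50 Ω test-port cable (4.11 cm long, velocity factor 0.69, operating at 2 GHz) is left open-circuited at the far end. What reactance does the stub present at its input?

X_in ≈ 66.2 Ω (inductive)

λ = v/f = 0.69·c / 2 GHz = 0.103 m
βl = 2π·l/λ = 2π × 0.397 = 143°
tan(βl) = -0.755
For an open-circuited stub, Z_in = −jZ_0·cot(βl) = −jZ_0/tan(βl)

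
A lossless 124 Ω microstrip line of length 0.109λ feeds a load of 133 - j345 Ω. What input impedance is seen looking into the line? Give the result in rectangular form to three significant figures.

Z_in ≈ 19.3 − j79.7 Ω

βl = 2π × 0.109 = 39.2°
tan(βl) = tan(39.2°) = 0.817
Z_in = Z_0·(Z_L + jZ_0·tanβl)/(Z_0 + jZ_L·tanβl)
     = 124·(133 − j244)/(406 + j109)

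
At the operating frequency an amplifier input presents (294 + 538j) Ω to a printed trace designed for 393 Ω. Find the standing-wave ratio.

VSWR ≈ 4.36

Γ = (Z_L − Z_0)/(Z_L + Z_0) = (-99 + j538)/(687 + j538)
|Γ| = 547/873 = 0.627
VSWR = (1 + |Γ|)/(1 − |Γ|) = 1.63/0.373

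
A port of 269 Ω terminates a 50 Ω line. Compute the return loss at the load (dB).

RL ≈ 3.27 dB

Γ = (269 − 50)/(269 + 50) = 0.687
RL = −20·log₁₀|Γ| = −20·log₁₀(0.687)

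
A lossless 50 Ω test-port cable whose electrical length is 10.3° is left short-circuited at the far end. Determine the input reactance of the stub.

X_in ≈ 9.09 Ω (inductive)

tan(βl) = 0.182
For a short-circuited stub, Z_in = jZ_0·tan(βl)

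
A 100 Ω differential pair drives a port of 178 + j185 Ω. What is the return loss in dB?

RL ≈ 4.42 dB

Γ = (78 + j185)/(278 + j185), |Γ| = 0.601
RL = −20·log₁₀|Γ| = −20·log₁₀(0.601)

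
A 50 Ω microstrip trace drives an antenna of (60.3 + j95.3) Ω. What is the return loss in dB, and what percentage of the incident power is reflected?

Γ = (10.3 + j95.3)/(110.3 + j95.3), |Γ| = 0.658
RL = −20·log₁₀(0.658) = 3.64 dB
P_refl/P_inc = |Γ|² = 0.432

RL ≈ 3.64 dB; 43.2% of incident power reflected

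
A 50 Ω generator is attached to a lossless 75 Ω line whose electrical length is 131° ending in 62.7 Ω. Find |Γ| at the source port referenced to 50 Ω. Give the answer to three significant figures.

tan(βl) = -1.15
Z_in = Z_0·(Z_L + jZ_0·tanβl)/(Z_0 + jZ_L·tanβl) = 75.7 − j13.5 Ω
Γ_s = (Z_in − Z_s)/(Z_in + Z_s) = (25.7 − j13.5)/(126 − j13.5), |Γ_s| = 0.23

|Γ| ≈ 0.23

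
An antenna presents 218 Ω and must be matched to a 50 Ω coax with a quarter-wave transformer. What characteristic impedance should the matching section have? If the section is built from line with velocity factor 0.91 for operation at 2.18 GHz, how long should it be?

Z_qwt = √(Z_0·R_L) = √(50 × 218) = √10900
λ = 0.91·c/f = 0.125 m, so l = λ/4 = 0.0313 m

Z_qwt ≈ 104 Ω; length ≈ 3.13 cm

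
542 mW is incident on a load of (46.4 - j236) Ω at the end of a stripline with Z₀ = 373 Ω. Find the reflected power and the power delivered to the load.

|Γ| = |(-326.6 − j236)/(419.4 − j236)| = 0.837
|Γ|² = 0.701
P_refl = |Γ|²·P_inc = 380 mW, P_del = (1 − |Γ|²)·P_inc = 162 mW

P_reflected ≈ 380 mW; P_delivered ≈ 162 mW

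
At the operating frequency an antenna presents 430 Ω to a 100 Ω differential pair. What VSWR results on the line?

VSWR ≈ 4.3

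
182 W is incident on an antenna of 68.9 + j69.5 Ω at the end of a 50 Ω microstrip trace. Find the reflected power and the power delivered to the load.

P_reflected ≈ 49.8 W; P_delivered ≈ 132 W

|Γ| = |(18.9 + j69.5)/(118.9 + j69.5)| = 0.523
|Γ|² = 0.273
P_refl = |Γ|²·P_inc = 49.8 W, P_del = (1 − |Γ|²)·P_inc = 132 W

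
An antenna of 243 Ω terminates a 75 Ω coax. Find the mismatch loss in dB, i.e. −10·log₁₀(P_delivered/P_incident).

mismatch loss ≈ 1.42 dB

Γ = (243 − 75)/(243 + 75) = 0.528
|Γ|² = 0.279, so P_del/P_inc = 1 − |Γ|² = 0.721
ML = −10·log₁₀(1 − |Γ|²)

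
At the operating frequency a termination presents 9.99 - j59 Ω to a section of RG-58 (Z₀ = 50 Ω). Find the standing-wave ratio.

Γ = (Z_L − Z_0)/(Z_L + Z_0) = (-40.01 − j59)/(59.99 − j59)
|Γ| = 71.3/84.1 = 0.847
VSWR = (1 + |Γ|)/(1 − |Γ|) = 1.85/0.153

VSWR ≈ 12.1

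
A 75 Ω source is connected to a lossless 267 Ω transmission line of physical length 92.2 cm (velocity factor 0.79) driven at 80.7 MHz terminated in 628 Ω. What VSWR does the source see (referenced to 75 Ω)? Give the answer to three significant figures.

λ = v/f = 0.79·c / 80.7 MHz = 2.94 m
βl = 2π·l/λ = 2π × 0.314 = 113°
tan(βl) = -2.35
Z_in = Z_0·(Z_L + jZ_0·tanβl)/(Z_0 + jZ_L·tanβl) = 130 + j90 Ω
Γ_s = (Z_in − Z_s)/(Z_in + Z_s) = (54.8 + j90)/(205 + j90), |Γ_s| = 0.471
VSWR = (1 + |Γ_s|)/(1 − |Γ_s|)

VSWR ≈ 2.78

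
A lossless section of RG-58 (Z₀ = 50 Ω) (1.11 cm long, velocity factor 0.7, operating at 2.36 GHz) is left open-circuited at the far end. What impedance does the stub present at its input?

Z_in ≈ −j50.2 Ω

λ = v/f = 0.7·c / 2.36 GHz = 0.089 m
βl = 2π·l/λ = 2π × 0.125 = 44.9°
tan(βl) = 0.997
For an open-circuited stub, Z_in = −jZ_0·cot(βl) = −jZ_0/tan(βl)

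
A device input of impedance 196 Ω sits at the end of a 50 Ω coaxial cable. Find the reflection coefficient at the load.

Γ = 0.593

Γ = (Z_L − Z_0)/(Z_L + Z_0) = (196 − 50)/(196 + 50) = 146/246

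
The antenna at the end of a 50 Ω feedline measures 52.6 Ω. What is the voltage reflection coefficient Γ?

Γ = (Z_L − Z_0)/(Z_L + Z_0) = (52.6 − 50)/(52.6 + 50) = 2.6/102.6

Γ = 0.0253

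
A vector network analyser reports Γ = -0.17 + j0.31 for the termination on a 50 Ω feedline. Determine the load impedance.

Z_L = Z_0·(1 + Γ)/(1 − Γ) = 50·(0.83 + j0.31)/(1.17 − j0.31)

Z_L ≈ 29.9 + j21.2 Ω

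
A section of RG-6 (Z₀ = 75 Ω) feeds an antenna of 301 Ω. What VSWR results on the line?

VSWR ≈ 4.01

For a purely resistive load, VSWR = R_L/Z_0 or Z_0/R_L (whichever > 1) = 301/75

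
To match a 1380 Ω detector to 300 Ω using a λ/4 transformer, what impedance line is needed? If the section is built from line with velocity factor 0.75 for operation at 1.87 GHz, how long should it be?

Z_qwt = √(Z_0·R_L) = √(300 × 1380) = √414000
λ = 0.75·c/f = 0.12 m, so l = λ/4 = 0.0301 m

Z_qwt ≈ 643 Ω; length ≈ 3.01 cm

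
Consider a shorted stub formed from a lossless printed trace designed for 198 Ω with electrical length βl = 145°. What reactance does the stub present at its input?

tan(βl) = -0.7
For a shorted stub, Z_in = jZ_0·tan(βl)

X_in ≈ -139 Ω (capacitive)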